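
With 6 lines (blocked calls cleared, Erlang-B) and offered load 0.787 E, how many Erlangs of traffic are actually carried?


B(6,0.787) = 0.0001502 (Erlang-B)
Carried load = a(1 − B) = 0.787·(1 − 0.0001502) = 0.787·0.999850 = 0.7869 E

Final: 0.7869 Erlangs


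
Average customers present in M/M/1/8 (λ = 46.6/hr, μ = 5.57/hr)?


ρ = 46.6/5.57 = 8.3662
L = ρ[1 − (K+1)ρ^K + Kρ^(K+1)] / [(1−ρ)(1−ρ^(K+1))]
Numerator: 8.3662·(1 − 9·24001908.297312 + 8·200805911.428136) = 11632682852.265127
Denominator: (-7.3662)·(-200805910.428136) = 1479186087.049629
L = 11632682852.265127/1479186087.049629 = 7.8642

Final: 7.8642


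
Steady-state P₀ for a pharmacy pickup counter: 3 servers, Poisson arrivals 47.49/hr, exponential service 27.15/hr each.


a = λ/μ = 47.49/27.15 = 1.7492; ρ = a/c = 0.5831
Σ_{k=0}^{2} a^k/k! (terms k=0..2) = 1.00000 + 1.74917 + 1.52980 = 4.27897
Tail: a^3/(3!(1−ρ)) = 5.35176/(6·0.4169) = 2.13929
P₀ = 1/(4.27897 + 2.13929) = 1/6.41826 = 0.155805

Final: 0.155805


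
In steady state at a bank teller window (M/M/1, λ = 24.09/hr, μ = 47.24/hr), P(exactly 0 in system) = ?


ρ = 24.09/47.24 = 0.5099
P_n = (1−ρ)·ρ^n = (1 − 0.5099)·0.5099^0 = 0.4901·1.000000 = 0.490051

Final: 0.490051


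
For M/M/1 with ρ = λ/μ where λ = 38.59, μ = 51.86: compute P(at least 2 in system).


ρ = 38.59/51.86 = 0.7441
P(N ≥ n) = ρ^n = 0.7441^2 = 0.553713

Final: 0.553713


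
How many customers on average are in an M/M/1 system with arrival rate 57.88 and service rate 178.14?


ρ = λ/μ = 57.88/178.14 = 0.3249
L = ρ/(1−ρ) = 0.3249/(1 − 0.3249) = 0.3249/0.6751 = 0.4813

Final: 0.4813


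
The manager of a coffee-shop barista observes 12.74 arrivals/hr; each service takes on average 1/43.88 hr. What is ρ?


ρ = λ/μ = 12.74/43.88 = 0.2903

Final: 0.2903


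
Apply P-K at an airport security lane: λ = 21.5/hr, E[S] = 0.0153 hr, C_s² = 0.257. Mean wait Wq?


ρ = λ·E[S] = 21.5·0.0153 = 0.3289
E[S²] = E[S]²(1+C_s²) = 0.0153²·(1+0.257) = 0.0002943
Wq = λ·E[S²]/(2(1−ρ)) = 21.5·0.0002943/(2·0.6711) = 0.004714 hr

Final: 0.004714 hr


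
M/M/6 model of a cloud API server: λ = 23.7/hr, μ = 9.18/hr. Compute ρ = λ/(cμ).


ρ = λ/(cμ) = 23.7/(6·9.18) = 23.7/55.08 = 0.4303

Final: 0.4303


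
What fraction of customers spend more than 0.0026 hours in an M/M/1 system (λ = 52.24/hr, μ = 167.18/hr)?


W ~ Exponential(μ−λ) for M/M/1.
μ − λ = 167.18 − 52.24 = 114.9400
P(W > t) = e^{−(μ−λ)t} = e^{−0.2988} = 0.741675

Final: 0.741675


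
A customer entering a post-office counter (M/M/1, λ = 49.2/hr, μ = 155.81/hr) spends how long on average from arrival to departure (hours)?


W = 1/(μ−λ) = 1/(155.81 − 49.2) = 1/106.61 = 0.009380 hr

Final: 0.009380 hr


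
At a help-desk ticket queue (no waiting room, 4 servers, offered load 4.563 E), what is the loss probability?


B(c,a) = (a^c/c!) / Σ_{k=0}^{c} a^k/k!
a^4/4! = 18.063031
Σ terms (k=0..4): 1.00000 + 4.56300 + 10.41048 + 15.83435 + 18.06303 = 49.870863
B = 18.063031/49.870863 = 0.362196

Final: 0.362196


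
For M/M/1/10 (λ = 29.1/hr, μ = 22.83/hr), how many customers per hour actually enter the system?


ρ = 1.2746; P_K = (1−ρ)ρ^10/(1−ρ^11) = 0.231508
λ_eff = λ(1 − P_K) = 29.1·(1 − 0.231508) = 29.1·0.768492 = 22.3631 /hr

Final: 22.3631 /hr


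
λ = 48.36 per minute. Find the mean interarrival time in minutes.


Mean interarrival time = 1/λ = 1/48.36 minute = 0.02068 minute
In minutes: 0.02068 × 1 = 0.02068 min

Final: 0.02068 min


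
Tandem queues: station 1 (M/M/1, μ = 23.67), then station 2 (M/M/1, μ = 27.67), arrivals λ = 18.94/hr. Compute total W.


Each node sees arrival rate λ = 18.94/hr (tandem ⇒ throughput preserved).
W₁ = 1/(μ₁−λ) = 1/(23.67−18.94) = 0.21142 hr
W₂ = 1/(μ₂−λ) = 1/(27.67−18.94) = 0.11455 hr
W_total = W₁ + W₂ = 0.21142 + 0.11455 = 0.32596 hr

Final: 0.32596 hr


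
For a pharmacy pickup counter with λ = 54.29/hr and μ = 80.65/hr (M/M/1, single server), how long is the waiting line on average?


ρ = 54.29/80.65 = 0.6732
Lq = ρ²/(1−ρ) = 0.4531/0.3268 = 1.3864

Final: 1.3864


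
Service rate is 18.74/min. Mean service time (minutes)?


Mean service time = 1/μ = 1/18.74 minute = 0.05336 minute
In minutes: 0.05336 × 1 = 0.05336 min

Final: 0.05336 min


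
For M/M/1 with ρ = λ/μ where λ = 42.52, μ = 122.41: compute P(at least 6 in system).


ρ = 42.52/122.41 = 0.3474
P(N ≥ n) = ρ^n = 0.3474^6 = 0.001757

Final: 0.001757


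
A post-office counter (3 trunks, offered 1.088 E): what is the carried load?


B(3,1.088) = 0.074158 (Erlang-B)
Carried load = a(1 − B) = 1.088·(1 − 0.074158) = 1.088·0.925842 = 1.0073 E

Final: 1.0073 Erlangs


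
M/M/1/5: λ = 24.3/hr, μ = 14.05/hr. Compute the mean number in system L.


ρ = 24.3/14.05 = 1.7295
L = ρ[1 − (K+1)ρ^K + Kρ^(K+1)] / [(1−ρ)(1−ρ^(K+1))]
Numerator: 1.7295·(1 − 6·15.475680 + 5·26.765767) = 72.596907
Denominator: (-0.7295)·(-25.765767) = 18.797090
L = 72.596907/18.797090 = 3.8621

Final: 3.8621


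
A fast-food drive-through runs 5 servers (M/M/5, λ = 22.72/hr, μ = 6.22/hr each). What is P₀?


a = λ/μ = 22.72/6.22 = 3.6527; ρ = a/c = 0.7305
Σ_{k=0}^{4} a^k/k! (terms k=0..4) = 1.00000 + 3.65273 + 6.67123 + 8.12274 + 7.41755 = 26.86425
Tail: a^5/(5!(1−ρ)) = 650.26400/(120·0.2695) = 20.11059
P₀ = 1/(26.86425 + 20.11059) = 1/46.97485 = 0.021288

Final: 0.021288


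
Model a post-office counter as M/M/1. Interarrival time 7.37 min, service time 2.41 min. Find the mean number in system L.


λ = 60/7.37 = 8.1411 /hr
μ = 60/2.41 = 24.8963 /hr
ρ = λ/μ = 8.1411/24.8963 = 0.3270
L = ρ/(1−ρ) = 0.3270/0.6730 = 0.4859

Final: 0.4859


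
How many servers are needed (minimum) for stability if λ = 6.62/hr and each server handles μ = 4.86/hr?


Stability requires cμ > λ ⇔ c > λ/μ.
λ/μ = 6.62/4.86 = 1.3621
Minimum integer c = ⌊1.3621⌋ + 1 = 2
Check: 2·4.86 = 9.72 > 6.62, while 1·4.86 = 4.86 ≤ 6.62

Final: 2 servers


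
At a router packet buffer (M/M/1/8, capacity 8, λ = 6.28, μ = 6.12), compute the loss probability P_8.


ρ = λ/μ = 6.28/6.12 = 1.0261
P_K = (1−ρ)ρ^K/(1−ρ^(K+1)) = (-0.02614·1.229322)/(1 − 1.261461)
= -0.032139/-0.261461 = 0.122921

Final: 0.122921


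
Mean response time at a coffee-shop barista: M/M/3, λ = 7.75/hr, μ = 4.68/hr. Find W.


a = 1.6560; ρ = 0.5520; P₀ = 0.174931
Lq = P₀·a^c·ρ/(c!(1−ρ)²) = 0.36413
Wq = Lq/λ = 0.36413/7.75 = 0.04698 hr
W = Wq + 1/μ = 0.04698 + 0.21368 = 0.26066 hr

Final: 0.26066 hr


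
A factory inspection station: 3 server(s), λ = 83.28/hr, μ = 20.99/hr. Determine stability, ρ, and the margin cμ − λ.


Total capacity cμ = 3·20.99 = 62.97/hr
ρ = λ/(cμ) = 83.28/62.97 = 1.3225
Stable ⇔ ρ < 1: NO
Spare capacity = cμ − λ = 62.97 − 83.28 = -20.31/hr

Final: ρ = 1.3225; unstable; margin = -20.31/hr


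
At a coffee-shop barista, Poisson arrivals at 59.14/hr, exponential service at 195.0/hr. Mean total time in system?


W = 1/(μ−λ) = 1/(195.0 − 59.14) = 1/135.86 = 0.007361 hr

Final: 0.007361 hr


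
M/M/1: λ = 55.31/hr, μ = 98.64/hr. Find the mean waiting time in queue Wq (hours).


ρ = 55.31/98.64 = 0.5607
Wq = ρ/(μ−λ) = 0.5607/(98.64 − 55.31) = 0.5607/43.33 = 0.01294 hr

Final: 0.01294 hr


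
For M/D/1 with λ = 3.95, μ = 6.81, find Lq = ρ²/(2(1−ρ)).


ρ = 3.95/6.81 = 0.5800
M/D/1: Lq = ρ²/(2(1−ρ)) = 0.3364/(2·0.4200) = 0.40054

Final: 0.40054


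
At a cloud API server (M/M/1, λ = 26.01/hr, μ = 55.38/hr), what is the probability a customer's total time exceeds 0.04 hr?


W ~ Exponential(μ−λ) for M/M/1.
μ − λ = 55.38 − 26.01 = 29.3700
P(W > t) = e^{−(μ−λ)t} = e^{−1.1748} = 0.308881

Final: 0.308881


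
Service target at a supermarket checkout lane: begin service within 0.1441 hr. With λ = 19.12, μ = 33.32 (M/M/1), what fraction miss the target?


ρ = 19.12/33.32 = 0.5738
P(Wq > t) = ρ·e^{−(μ−λ)t} = 0.5738·e^{−2.0462}
= 0.5738·0.129222 = 0.074152

Final: 0.074152


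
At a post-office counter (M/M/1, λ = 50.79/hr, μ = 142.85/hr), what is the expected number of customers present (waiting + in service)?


ρ = λ/μ = 50.79/142.85 = 0.3555
L = ρ/(1−ρ) = 0.3555/(1 − 0.3555) = 0.3555/0.6445 = 0.5517

Final: 0.5517


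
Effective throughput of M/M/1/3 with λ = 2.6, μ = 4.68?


ρ = 0.5556; P_K = (1−ρ)ρ^3/(1−ρ^4) = 0.084232
λ_eff = λ(1 − P_K) = 2.6·(1 − 0.084232) = 2.6·0.915768 = 2.3810 /hr

Final: 2.3810 /hr


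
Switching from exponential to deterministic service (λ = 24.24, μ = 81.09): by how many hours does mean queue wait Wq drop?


ρ = 24.24/81.09 = 0.2989
Wq(M/M/1) = ρ/(μ−λ) = 0.2989/56.85 = 0.005258 hr
Wq(M/D/1) = ρ/(2(μ−λ)) = 0.002629 hr
Savings = 0.005258 − 0.002629 = 0.002629 hr

Final: 0.002629 hr


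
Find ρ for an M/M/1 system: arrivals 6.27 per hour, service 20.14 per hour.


ρ = λ/μ = 6.27/20.14 = 0.3113

Final: 0.3113


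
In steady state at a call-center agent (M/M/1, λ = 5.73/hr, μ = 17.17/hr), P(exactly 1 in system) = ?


ρ = 5.73/17.17 = 0.3337
P_n = (1−ρ)·ρ^n = (1 − 0.3337)·0.3337^1 = 0.6663·0.333722 = 0.222351

Final: 0.222351


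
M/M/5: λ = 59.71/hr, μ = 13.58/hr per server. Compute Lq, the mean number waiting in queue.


a = λ/μ = 4.3969; ρ = a/5 = 0.8794
P₀ = 0.006315
Lq = P₀·a^c·ρ / (c!·(1−ρ)²) = 0.006315·1643.37436·0.8794/(120·0.01455)
= 5.22767

Final: 5.22767


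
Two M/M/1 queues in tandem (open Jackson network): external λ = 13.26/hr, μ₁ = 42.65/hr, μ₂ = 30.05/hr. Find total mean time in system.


Each node sees arrival rate λ = 13.26/hr (tandem ⇒ throughput preserved).
W₁ = 1/(μ₁−λ) = 1/(42.65−13.26) = 0.03403 hr
W₂ = 1/(μ₂−λ) = 1/(30.05−13.26) = 0.05956 hr
W_total = W₁ + W₂ = 0.03403 + 0.05956 = 0.09358 hr

Final: 0.09358 hr


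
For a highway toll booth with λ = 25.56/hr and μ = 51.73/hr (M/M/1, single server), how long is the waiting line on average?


ρ = 25.56/51.73 = 0.4941
Lq = ρ²/(1−ρ) = 0.2441/0.5059 = 0.4826

Final: 0.4826


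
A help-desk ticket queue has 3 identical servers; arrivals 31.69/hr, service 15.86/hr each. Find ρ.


ρ = λ/(cμ) = 31.69/(3·15.86) = 31.69/47.58 = 0.6660

Final: 0.6660


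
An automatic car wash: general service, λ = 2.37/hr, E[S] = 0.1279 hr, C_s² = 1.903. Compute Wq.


ρ = λ·E[S] = 2.37·0.1279 = 0.3031
E[S²] = E[S]²(1+C_s²) = 0.1279²·(1+1.903) = 0.047488
Wq = λ·E[S²]/(2(1−ρ)) = 2.37·0.047488/(2·0.6969) = 0.08075 hr

Final: 0.08075 hr


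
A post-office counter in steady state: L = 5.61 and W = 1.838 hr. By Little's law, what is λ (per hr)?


λ = L/W = 5.61/1.838 = 3.0522 /hr

Final: 3.0522 /hr


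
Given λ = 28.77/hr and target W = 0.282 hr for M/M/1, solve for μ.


W = 1/(μ−λ) ⇒ μ − λ = 1/W = 1/0.282 = 3.5461
μ = λ + 1/W = 28.77 + 3.5461 = 32.3161 per hr

Final: 32.3161 /hr


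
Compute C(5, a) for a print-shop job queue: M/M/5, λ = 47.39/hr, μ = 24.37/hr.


a = λ/μ = 1.9446; ρ = a/5 = 0.3889
P₀ = 0.142127 (from M/M/c formula)
C(c,a) = [a^c/(c!(1−ρ))]·P₀ = [27.80711/(120·0.6111)]·0.142127
= 0.37921·0.142127 = 0.053896

Final: 0.053896


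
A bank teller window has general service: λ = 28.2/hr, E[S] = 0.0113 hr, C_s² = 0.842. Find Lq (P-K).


ρ = λ·E[S] = 28.2·0.0113 = 0.3187
Lq = ρ²(1+C_s²)/(2(1−ρ)) = 0.1015·(1+0.842)/(2·0.6813)
= 0.1015·1.8420/1.3627 = 0.13726

Final: 0.13726


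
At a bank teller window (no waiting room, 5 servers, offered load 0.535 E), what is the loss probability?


B(c,a) = (a^c/c!) / Σ_{k=0}^{c} a^k/k!
a^5/5! = 0.0003652
Σ terms (k=0..5): 1.00000 + 0.53500 + 0.14311 + 0.02552 + 0.003414 + 0.0003652 = 1.707413
B = 0.0003652/1.707413 = 0.0002139

Final: 0.0002139


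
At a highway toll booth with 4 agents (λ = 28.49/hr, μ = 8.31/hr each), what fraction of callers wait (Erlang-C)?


a = λ/μ = 3.4284; ρ = a/4 = 0.8571
P₀ = 0.017451 (from M/M/c formula)
C(c,a) = [a^c/(c!(1−ρ))]·P₀ = [138.15471/(24·0.1429)]·0.017451
= 40.28301·0.017451 = 0.702963

Final: 0.702963


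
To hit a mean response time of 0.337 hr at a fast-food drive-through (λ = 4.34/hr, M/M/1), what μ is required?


W = 1/(μ−λ) ⇒ μ − λ = 1/W = 1/0.337 = 2.9674
μ = λ + 1/W = 4.34 + 2.9674 = 7.3074 per hr

Final: 7.3074 /hr


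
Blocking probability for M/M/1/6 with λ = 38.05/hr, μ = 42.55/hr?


ρ = λ/μ = 38.05/42.55 = 0.8942
P_K = (1−ρ)ρ^K/(1−ρ^(K+1)) = (0.1058·0.511365)/(1 − 0.457284)
= 0.054081/0.542716 = 0.099648

Final: 0.099648


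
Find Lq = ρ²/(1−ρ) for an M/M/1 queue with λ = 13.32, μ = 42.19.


ρ = 13.32/42.19 = 0.3157
Lq = ρ²/(1−ρ) = 0.09968/0.6843 = 0.1457

Final: 0.1457


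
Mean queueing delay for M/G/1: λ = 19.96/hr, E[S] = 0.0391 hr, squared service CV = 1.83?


ρ = λ·E[S] = 19.96·0.0391 = 0.7804
E[S²] = E[S]²(1+C_s²) = 0.0391²·(1+1.83) = 0.004327
Wq = λ·E[S²]/(2(1−ρ)) = 19.96·0.004327/(2·0.2196) = 0.19666 hr

Final: 0.19666 hr


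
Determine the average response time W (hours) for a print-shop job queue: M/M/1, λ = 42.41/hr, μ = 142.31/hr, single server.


W = 1/(μ−λ) = 1/(142.31 − 42.41) = 1/99.90 = 0.01001 hr

Final: 0.01001 hr


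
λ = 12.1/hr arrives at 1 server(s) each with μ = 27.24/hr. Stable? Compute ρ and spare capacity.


Total capacity cμ = 1·27.24 = 27.24/hr
ρ = λ/(cμ) = 12.1/27.24 = 0.4442
Stable ⇔ ρ < 1: YES
Spare capacity = cμ − λ = 27.24 − 12.1 = 15.14/hr

Final: ρ = 0.4442; stable; margin = 15.14/hr


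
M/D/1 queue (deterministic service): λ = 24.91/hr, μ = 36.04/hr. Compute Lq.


ρ = 24.91/36.04 = 0.6912
M/D/1: Lq = ρ²/(2(1−ρ)) = 0.4777/(2·0.3088) = 0.77346

Final: 0.77346


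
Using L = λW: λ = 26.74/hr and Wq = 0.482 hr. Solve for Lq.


Lq = λWq = 26.74·0.482 = 12.8887

Final: 12.8887


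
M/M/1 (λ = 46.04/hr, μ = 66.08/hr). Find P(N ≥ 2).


ρ = 46.04/66.08 = 0.6967
P(N ≥ n) = ρ^n = 0.6967^2 = 0.485434

Final: 0.485434


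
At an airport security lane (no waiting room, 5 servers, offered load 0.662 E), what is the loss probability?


B(c,a) = (a^c/c!) / Σ_{k=0}^{c} a^k/k!
a^5/5! = 0.001060
Σ terms (k=0..5): 1.00000 + 0.66200 + 0.21912 + 0.04835 + 0.008002 + 0.001060 = 1.938537
B = 0.001060/1.938537 = 0.0005466

Final: 0.0005466


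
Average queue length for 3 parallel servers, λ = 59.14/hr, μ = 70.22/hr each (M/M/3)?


a = λ/μ = 0.8422; ρ = a/3 = 0.2807
P₀ = 0.428211
Lq = P₀·a^c·ρ / (c!·(1−ρ)²) = 0.428211·0.59739·0.2807/(6·0.51734)
= 0.02314

Final: 0.02314


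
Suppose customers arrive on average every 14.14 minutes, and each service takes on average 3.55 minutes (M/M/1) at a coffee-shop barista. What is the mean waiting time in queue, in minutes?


λ = 60/14.14 = 4.2433 /hr
μ = 60/3.55 = 16.9014 /hr
ρ = λ/μ = 4.2433/16.9014 = 0.2511
Wq = ρ/(μ−λ) = 0.2511/(16.9014−4.2433) = 0.01983 hr
In minutes: 0.01983·60 = 1.190 min

Final: 1.190 min


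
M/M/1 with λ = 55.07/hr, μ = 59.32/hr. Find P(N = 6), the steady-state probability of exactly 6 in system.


ρ = 55.07/59.32 = 0.9284
P_n = (1−ρ)·ρ^n = (1 − 0.9284)·0.9284^6 = 0.07165·0.640153 = 0.045864

Final: 0.045864


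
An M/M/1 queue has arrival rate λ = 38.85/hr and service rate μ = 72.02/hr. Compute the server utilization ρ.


ρ = λ/μ = 38.85/72.02 = 0.5394

Final: 0.5394


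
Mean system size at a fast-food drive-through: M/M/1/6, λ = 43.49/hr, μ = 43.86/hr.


ρ = 43.49/43.86 = 0.9916
L = ρ[1 − (K+1)ρ^K + Kρ^(K+1)] / [(1−ρ)(1−ρ^(K+1))]
Numerator: 0.9916·(1 − 7·0.950440 + 6·0.942422) = 0.001441
Denominator: (0.008436)·(0.057578) = 0.0004857
L = 0.001441/0.0004857 = 2.9661

Final: 2.9661


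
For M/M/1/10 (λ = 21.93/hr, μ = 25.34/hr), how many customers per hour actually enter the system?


ρ = 0.8654; P_K = (1−ρ)ρ^10/(1−ρ^11) = 0.039841
λ_eff = λ(1 − P_K) = 21.93·(1 − 0.039841) = 21.93·0.960159 = 21.0563 /hr

Final: 21.0563 /hr


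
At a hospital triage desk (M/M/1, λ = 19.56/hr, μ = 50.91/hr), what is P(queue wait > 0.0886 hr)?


ρ = 19.56/50.91 = 0.3842
P(Wq > t) = ρ·e^{−(μ−λ)t} = 0.3842·e^{−2.7776}
= 0.3842·0.062187 = 0.023893

Final: 0.023893


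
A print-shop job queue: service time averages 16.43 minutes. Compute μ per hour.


μ = 1/(service time) in consistent units.
1 hour = 60 min, so μ = 60/16.43 = 3.6519 per hour

Final: 3.6519 /hr


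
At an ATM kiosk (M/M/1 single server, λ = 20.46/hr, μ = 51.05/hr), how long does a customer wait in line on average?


ρ = 20.46/51.05 = 0.4008
Wq = ρ/(μ−λ) = 0.4008/(51.05 − 20.46) = 0.4008/30.59 = 0.01310 hr

Final: 0.01310 hr


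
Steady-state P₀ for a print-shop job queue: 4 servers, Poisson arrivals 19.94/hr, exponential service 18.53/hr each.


a = λ/μ = 19.94/18.53 = 1.0761; ρ = a/c = 0.2690
Σ_{k=0}^{3} a^k/k! (terms k=0..3) = 1.00000 + 1.07609 + 0.57899 + 0.20768 = 2.86276
Tail: a^4/(4!(1−ρ)) = 1.34091/(24·0.7310) = 0.07643
P₀ = 1/(2.86276 + 0.07643) = 1/2.93920 = 0.340229

Final: 0.340229


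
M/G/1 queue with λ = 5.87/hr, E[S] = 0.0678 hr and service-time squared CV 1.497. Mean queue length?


ρ = λ·E[S] = 5.87·0.0678 = 0.3980
Lq = ρ²(1+C_s²)/(2(1−ρ)) = 0.1584·(1+1.497)/(2·0.6020)
= 0.1584·2.4970/1.2040 = 0.32849

Final: 0.32849


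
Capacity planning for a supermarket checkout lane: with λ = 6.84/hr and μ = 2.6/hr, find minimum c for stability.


Stability requires cμ > λ ⇔ c > λ/μ.
λ/μ = 6.84/2.6 = 2.6308
Minimum integer c = ⌊2.6308⌋ + 1 = 3
Check: 3·2.6 = 7.80 > 6.84, while 2·2.6 = 5.20 ≤ 6.84

Final: 3 servers


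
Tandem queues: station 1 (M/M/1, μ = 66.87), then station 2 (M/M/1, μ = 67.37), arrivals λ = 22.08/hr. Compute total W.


Each node sees arrival rate λ = 22.08/hr (tandem ⇒ throughput preserved).
W₁ = 1/(μ₁−λ) = 1/(66.87−22.08) = 0.02233 hr
W₂ = 1/(μ₂−λ) = 1/(67.37−22.08) = 0.02208 hr
W_total = W₁ + W₂ = 0.02233 + 0.02208 = 0.04441 hr

Final: 0.04441 hr


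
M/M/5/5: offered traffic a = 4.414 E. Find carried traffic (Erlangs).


B(5,4.414) = 0.235589 (Erlang-B)
Carried load = a(1 − B) = 4.414·(1 − 0.235589) = 4.414·0.764411 = 3.3741 E

Final: 3.3741 Erlangs


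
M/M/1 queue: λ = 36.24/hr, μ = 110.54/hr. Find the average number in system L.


ρ = λ/μ = 36.24/110.54 = 0.3278
L = ρ/(1−ρ) = 0.3278/(1 − 0.3278) = 0.3278/0.6722 = 0.4878

Final: 0.4878


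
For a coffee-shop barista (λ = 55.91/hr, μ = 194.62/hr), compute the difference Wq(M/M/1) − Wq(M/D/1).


ρ = 55.91/194.62 = 0.2873
Wq(M/M/1) = ρ/(μ−λ) = 0.2873/138.71 = 0.002071 hr
Wq(M/D/1) = ρ/(2(μ−λ)) = 0.001036 hr
Savings = 0.002071 − 0.001036 = 0.001036 hr

Final: 0.001036 hr


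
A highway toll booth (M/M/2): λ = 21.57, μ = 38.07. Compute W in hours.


a = 0.5666; ρ = 0.2833; P₀ = 0.558489
Lq = P₀·a^c·ρ/(c!(1−ρ)²) = 0.04944
Wq = Lq/λ = 0.04944/21.57 = 0.002292 hr
W = Wq + 1/μ = 0.002292 + 0.02627 = 0.02856 hr

Final: 0.02856 hr


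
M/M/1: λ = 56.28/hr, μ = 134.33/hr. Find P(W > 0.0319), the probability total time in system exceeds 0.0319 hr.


W ~ Exponential(μ−λ) for M/M/1.
μ − λ = 134.33 − 56.28 = 78.0500
P(W > t) = e^{−(μ−λ)t} = e^{−2.4898} = 0.082927

Final: 0.082927


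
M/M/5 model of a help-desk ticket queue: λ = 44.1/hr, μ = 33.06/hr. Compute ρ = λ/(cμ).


ρ = λ/(cμ) = 44.1/(5·33.06) = 44.1/165.30 = 0.2668

Final: 0.2668


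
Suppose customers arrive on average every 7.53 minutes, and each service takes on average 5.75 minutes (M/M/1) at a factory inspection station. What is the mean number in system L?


λ = 60/7.53 = 7.9681 /hr
μ = 60/5.75 = 10.4348 /hr
ρ = λ/μ = 7.9681/10.4348 = 0.7636
L = ρ/(1−ρ) = 0.7636/0.2364 = 3.2303

Final: 3.2303


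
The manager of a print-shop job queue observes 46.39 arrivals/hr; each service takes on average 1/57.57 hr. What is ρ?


ρ = λ/μ = 46.39/57.57 = 0.8058

Final: 0.8058


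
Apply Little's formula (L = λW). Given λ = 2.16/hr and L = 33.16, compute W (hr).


W = L/λ = 33.16/2.16 = 15.3519 hr

Final: 15.3519 hr


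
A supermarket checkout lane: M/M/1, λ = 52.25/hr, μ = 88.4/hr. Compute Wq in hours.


ρ = 52.25/88.4 = 0.5911
Wq = ρ/(μ−λ) = 0.5911/(88.4 − 52.25) = 0.5911/36.15 = 0.01635 hr

Final: 0.01635 hr


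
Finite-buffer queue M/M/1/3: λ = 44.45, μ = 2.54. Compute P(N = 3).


ρ = λ/μ = 44.45/2.54 = 17.5000
P_K = (1−ρ)ρ^K/(1−ρ^(K+1)) = (-16.5000·5359.375000)/(1 − 93789.062500)
= -88429.687500/-93788.062500 = 0.942867

Final: 0.942867


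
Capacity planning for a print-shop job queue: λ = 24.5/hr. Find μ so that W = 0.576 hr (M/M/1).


W = 1/(μ−λ) ⇒ μ − λ = 1/W = 1/0.576 = 1.7361
μ = λ + 1/W = 24.5 + 1.7361 = 26.2361 per hr

Final: 26.2361 /hr


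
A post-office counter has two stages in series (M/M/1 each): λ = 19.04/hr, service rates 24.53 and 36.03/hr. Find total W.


Each node sees arrival rate λ = 19.04/hr (tandem ⇒ throughput preserved).
W₁ = 1/(μ₁−λ) = 1/(24.53−19.04) = 0.18215 hr
W₂ = 1/(μ₂−λ) = 1/(36.03−19.04) = 0.05886 hr
W_total = W₁ + W₂ = 0.18215 + 0.05886 = 0.24101 hr

Final: 0.24101 hr


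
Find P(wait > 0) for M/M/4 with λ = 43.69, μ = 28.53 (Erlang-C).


a = λ/μ = 1.5314; ρ = a/4 = 0.3828
P₀ = 0.213961 (from M/M/c formula)
C(c,a) = [a^c/(c!(1−ρ))]·P₀ = [5.49947/(24·0.6172)]·0.213961
= 0.37129·0.213961 = 0.079442

Final: 0.079442


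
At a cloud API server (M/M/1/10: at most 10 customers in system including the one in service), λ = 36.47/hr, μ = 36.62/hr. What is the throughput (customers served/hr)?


ρ = 0.9959; P_K = (1−ρ)ρ^10/(1−ρ^11) = 0.089055
λ_eff = λ(1 − P_K) = 36.47·(1 − 0.089055) = 36.47·0.910945 = 33.2222 /hr

Final: 33.2222 /hr


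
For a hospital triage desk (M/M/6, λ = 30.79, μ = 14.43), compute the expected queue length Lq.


a = λ/μ = 2.1337; ρ = a/6 = 0.3556
P₀ = 0.118133
Lq = P₀·a^c·ρ / (c!·(1−ρ)²) = 0.118133·94.37569·0.3556/(720·0.41522)
= 0.01326

Final: 0.01326


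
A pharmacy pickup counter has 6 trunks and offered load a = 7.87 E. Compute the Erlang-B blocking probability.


B(c,a) = (a^c/c!) / Σ_{k=0}^{c} a^k/k!
a^6/6! = 330.001488
Σ terms (k=0..6): 1.00000 + 7.87000 + 30.96845 + 81.24057 + 159.84082 + 251.58944 + 330.00149 = 862.510765
B = 330.001488/862.510765 = 0.382606

Final: 0.382606


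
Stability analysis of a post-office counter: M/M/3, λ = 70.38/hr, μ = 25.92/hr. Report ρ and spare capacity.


Total capacity cμ = 3·25.92 = 77.76/hr
ρ = λ/(cμ) = 70.38/77.76 = 0.9051
Stable ⇔ ρ < 1: YES
Spare capacity = cμ − λ = 77.76 − 70.38 = 7.38/hr

Final: ρ = 0.9051; stable; margin = 7.38/hr


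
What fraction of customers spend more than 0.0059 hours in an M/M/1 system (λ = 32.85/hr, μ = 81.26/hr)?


W ~ Exponential(μ−λ) for M/M/1.
μ − λ = 81.26 − 32.85 = 48.4100
P(W > t) = e^{−(μ−λ)t} = e^{−0.2856} = 0.751549

Final: 0.751549


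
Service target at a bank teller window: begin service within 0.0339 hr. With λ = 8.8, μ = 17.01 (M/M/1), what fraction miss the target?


ρ = 8.8/17.01 = 0.5173
P(Wq > t) = ρ·e^{−(μ−λ)t} = 0.5173·e^{−0.2783}
= 0.5173·0.757055 = 0.391657

Final: 0.391657


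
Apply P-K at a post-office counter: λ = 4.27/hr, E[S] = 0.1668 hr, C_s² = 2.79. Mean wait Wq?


ρ = λ·E[S] = 4.27·0.1668 = 0.7122
E[S²] = E[S]²(1+C_s²) = 0.1668²·(1+2.79) = 0.105446
Wq = λ·E[S²]/(2(1−ρ)) = 4.27·0.105446/(2·0.2878) = 0.78233 hr

Final: 0.78233 hr


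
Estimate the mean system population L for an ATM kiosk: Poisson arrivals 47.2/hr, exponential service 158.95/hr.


ρ = λ/μ = 47.2/158.95 = 0.2969
L = ρ/(1−ρ) = 0.2969/(1 − 0.2969) = 0.2969/0.7031 = 0.4224

Final: 0.4224


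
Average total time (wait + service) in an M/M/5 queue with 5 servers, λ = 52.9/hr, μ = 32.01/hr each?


a = 1.6526; ρ = 0.3305; P₀ = 0.191035
Lq = P₀·a^c·ρ/(c!(1−ρ)²) = 0.01447
Wq = Lq/λ = 0.01447/52.9 = 0.0002736 hr
W = Wq + 1/μ = 0.0002736 + 0.03124 = 0.03151 hr

Final: 0.03151 hr


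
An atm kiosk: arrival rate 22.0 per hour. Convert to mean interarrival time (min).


Mean interarrival time = 1/λ = 1/22.0 hour = 0.04545 hour
In minutes: 0.04545 × 60 = 2.7273 min

Final: 2.7273 min


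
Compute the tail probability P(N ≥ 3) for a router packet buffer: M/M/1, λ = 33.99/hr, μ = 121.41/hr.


ρ = 33.99/121.41 = 0.2800
P(N ≥ n) = ρ^n = 0.2800^3 = 0.021943

Final: 0.021943


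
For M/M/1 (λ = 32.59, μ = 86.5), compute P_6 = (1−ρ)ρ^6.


ρ = 32.59/86.5 = 0.3768
P_n = (1−ρ)·ρ^n = (1 − 0.3768)·0.3768^6 = 0.6232·0.002860 = 0.001783

Final: 0.001783


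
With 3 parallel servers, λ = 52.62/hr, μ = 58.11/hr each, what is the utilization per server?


ρ = λ/(cμ) = 52.62/(3·58.11) = 52.62/174.33 = 0.3018

Final: 0.3018


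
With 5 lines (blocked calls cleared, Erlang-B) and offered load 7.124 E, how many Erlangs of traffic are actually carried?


B(5,7.124) = 0.431963 (Erlang-B)
Carried load = a(1 − B) = 7.124·(1 − 0.431963) = 7.124·0.568037 = 4.0467 E

Final: 4.0467 Erlangs


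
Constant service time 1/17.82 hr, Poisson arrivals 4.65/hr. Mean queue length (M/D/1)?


ρ = 4.65/17.82 = 0.2609
M/D/1: Lq = ρ²/(2(1−ρ)) = 0.06809/(2·0.7391) = 0.04607

Final: 0.04607


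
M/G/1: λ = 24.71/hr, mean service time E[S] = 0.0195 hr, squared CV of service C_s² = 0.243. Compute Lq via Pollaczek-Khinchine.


ρ = λ·E[S] = 24.71·0.0195 = 0.4818
Lq = ρ²(1+C_s²)/(2(1−ρ)) = 0.2322·(1+0.243)/(2·0.5182)
= 0.2322·1.2430/1.0363 = 0.27848

Final: 0.27848


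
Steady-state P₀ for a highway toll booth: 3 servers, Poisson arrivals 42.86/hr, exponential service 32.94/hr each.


a = λ/μ = 42.86/32.94 = 1.3012; ρ = a/c = 0.4337
Σ_{k=0}^{2} a^k/k! (terms k=0..2) = 1.00000 + 1.30115 + 0.84650 = 3.14765
Tail: a^3/(3!(1−ρ)) = 2.20285/(6·0.5663) = 0.64834
P₀ = 1/(3.14765 + 0.64834) = 1/3.79599 = 0.263436

Final: 0.263436


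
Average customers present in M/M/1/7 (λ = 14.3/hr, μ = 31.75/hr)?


ρ = 14.3/31.75 = 0.4504
L = ρ[1 − (K+1)ρ^K + Kρ^(K+1)] / [(1−ρ)(1−ρ^(K+1))]
Numerator: 0.4504·(1 − 8·0.003760 + 7·0.001693) = 0.442186
Denominator: (0.5496)·(0.998307) = 0.548676
L = 0.442186/0.548676 = 0.8059

Final: 0.8059


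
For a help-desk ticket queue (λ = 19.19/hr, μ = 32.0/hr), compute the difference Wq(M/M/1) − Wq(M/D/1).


ρ = 19.19/32.0 = 0.5997
Wq(M/M/1) = ρ/(μ−λ) = 0.5997/12.81 = 0.04681 hr
Wq(M/D/1) = ρ/(2(μ−λ)) = 0.02341 hr
Savings = 0.04681 − 0.02341 = 0.02341 hr

Final: 0.02341 hr


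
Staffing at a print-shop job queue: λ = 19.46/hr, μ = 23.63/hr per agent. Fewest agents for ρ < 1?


Stability requires cμ > λ ⇔ c > λ/μ.
λ/μ = 19.46/23.63 = 0.8235
Minimum integer c = ⌊0.8235⌋ + 1 = 1
Check: 1·23.63 = 23.63 > 19.46, while 0·23.63 = 0.00 ≤ 19.46

Final: 1 servers


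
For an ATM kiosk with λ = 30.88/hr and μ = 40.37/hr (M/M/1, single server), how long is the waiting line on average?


ρ = 30.88/40.37 = 0.7649
Lq = ρ²/(1−ρ) = 0.5851/0.2351 = 2.4890

Final: 2.4890


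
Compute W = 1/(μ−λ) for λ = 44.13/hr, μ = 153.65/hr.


W = 1/(μ−λ) = 1/(153.65 − 44.13) = 1/109.52 = 0.009131 hr

Final: 0.009131 hr


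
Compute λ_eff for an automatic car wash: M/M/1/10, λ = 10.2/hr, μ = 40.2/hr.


ρ = 0.2537; P_K = (1−ρ)ρ^10/(1−ρ^11) = 0.0000008253
λ_eff = λ(1 − P_K) = 10.2·(1 − 0.0000008253) = 10.2·0.999999 = 10.2000 /hr

Final: 10.2000 /hr


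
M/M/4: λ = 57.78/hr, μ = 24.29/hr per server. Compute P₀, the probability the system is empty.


a = λ/μ = 57.78/24.29 = 2.3788; ρ = a/c = 0.5947
Σ_{k=0}^{3} a^k/k! (terms k=0..3) = 1.00000 + 2.37876 + 2.82924 + 2.24336 = 8.45136
Tail: a^4/(4!(1−ρ)) = 32.01843/(24·0.4053) = 3.29155
P₀ = 1/(8.45136 + 3.29155) = 1/11.74291 = 0.085158

Final: 0.085158


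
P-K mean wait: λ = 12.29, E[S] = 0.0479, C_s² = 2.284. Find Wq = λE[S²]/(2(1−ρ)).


ρ = λ·E[S] = 12.29·0.0479 = 0.5887
E[S²] = E[S]²(1+C_s²) = 0.0479²·(1+2.284) = 0.007535
Wq = λ·E[S²]/(2(1−ρ)) = 12.29·0.007535/(2·0.4113) = 0.11257 hr

Final: 0.11257 hr


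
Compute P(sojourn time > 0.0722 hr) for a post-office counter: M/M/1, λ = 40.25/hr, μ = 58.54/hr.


W ~ Exponential(μ−λ) for M/M/1.
μ − λ = 58.54 − 40.25 = 18.2900
P(W > t) = e^{−(μ−λ)t} = e^{−1.3205} = 0.266992

Final: 0.266992


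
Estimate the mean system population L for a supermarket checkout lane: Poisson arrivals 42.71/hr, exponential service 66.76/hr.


ρ = λ/μ = 42.71/66.76 = 0.6398
L = ρ/(1−ρ) = 0.6398/(1 − 0.6398) = 0.6398/0.3602 = 1.7759

Final: 1.7759


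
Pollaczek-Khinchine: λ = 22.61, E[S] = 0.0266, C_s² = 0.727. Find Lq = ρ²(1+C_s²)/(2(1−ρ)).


ρ = λ·E[S] = 22.61·0.0266 = 0.6014
Lq = ρ²(1+C_s²)/(2(1−ρ)) = 0.3617·(1+0.727)/(2·0.3986)
= 0.3617·1.7270/0.7971 = 0.78364

Final: 0.78364


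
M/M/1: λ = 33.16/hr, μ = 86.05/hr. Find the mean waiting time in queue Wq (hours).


ρ = 33.16/86.05 = 0.3854
Wq = ρ/(μ−λ) = 0.3854/(86.05 − 33.16) = 0.3854/52.89 = 0.007286 hr

Final: 0.007286 hr


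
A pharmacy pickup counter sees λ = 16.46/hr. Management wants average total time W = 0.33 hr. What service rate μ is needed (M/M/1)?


W = 1/(μ−λ) ⇒ μ − λ = 1/W = 1/0.33 = 3.0303
μ = λ + 1/W = 16.46 + 3.0303 = 19.4903 per hr

Final: 19.4903 /hr


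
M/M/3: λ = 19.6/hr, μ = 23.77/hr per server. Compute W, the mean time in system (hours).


a = 0.8246; ρ = 0.2749; P₀ = 0.436037
Lq = P₀·a^c·ρ/(c!(1−ρ)²) = 0.02130
Wq = Lq/λ = 0.02130/19.6 = 0.001087 hr
W = Wq + 1/μ = 0.001087 + 0.04207 = 0.04316 hr

Final: 0.04316 hr


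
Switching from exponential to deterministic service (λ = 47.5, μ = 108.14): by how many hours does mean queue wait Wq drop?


ρ = 47.5/108.14 = 0.4392
Wq(M/M/1) = ρ/(μ−λ) = 0.4392/60.64 = 0.007243 hr
Wq(M/D/1) = ρ/(2(μ−λ)) = 0.003622 hr
Savings = 0.007243 − 0.003622 = 0.003622 hr

Final: 0.003622 hr


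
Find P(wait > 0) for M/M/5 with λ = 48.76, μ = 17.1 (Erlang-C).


a = λ/μ = 2.8515; ρ = a/5 = 0.5703
P₀ = 0.054971 (from M/M/c formula)
C(c,a) = [a^c/(c!(1−ρ))]·P₀ = [188.51154/(120·0.4297)]·0.054971
= 3.65581·0.054971 = 0.200963

Final: 0.200963


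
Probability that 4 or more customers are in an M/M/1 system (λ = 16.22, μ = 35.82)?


ρ = 16.22/35.82 = 0.4528
P(N ≥ n) = ρ^n = 0.4528^4 = 0.042044

Final: 0.042044


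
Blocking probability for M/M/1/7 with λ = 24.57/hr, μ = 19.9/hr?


ρ = λ/μ = 24.57/19.9 = 1.2347
P_K = (1−ρ)ρ^K/(1−ρ^(K+1)) = (-0.2347·4.373857)/(1 − 5.400285)
= -1.026428/-4.400285 = 0.233264

Final: 0.233264


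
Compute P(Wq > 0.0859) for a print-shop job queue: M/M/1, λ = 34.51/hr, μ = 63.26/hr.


ρ = 34.51/63.26 = 0.5455
P(Wq > t) = ρ·e^{−(μ−λ)t} = 0.5455·e^{−2.4696}
= 0.5455·0.084617 = 0.046161

Final: 0.046161


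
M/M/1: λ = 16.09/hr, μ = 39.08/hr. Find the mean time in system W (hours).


W = 1/(μ−λ) = 1/(39.08 − 16.09) = 1/22.99 = 0.04350 hr

Final: 0.04350 hr


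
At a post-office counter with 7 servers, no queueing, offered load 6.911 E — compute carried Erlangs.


B(7,6.911) = 0.243341 (Erlang-B)
Carried load = a(1 − B) = 6.911·(1 − 0.243341) = 6.911·0.756659 = 5.2293 E

Final: 5.2293 Erlangs


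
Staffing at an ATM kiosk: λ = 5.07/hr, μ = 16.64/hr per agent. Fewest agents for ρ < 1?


Stability requires cμ > λ ⇔ c > λ/μ.
λ/μ = 5.07/16.64 = 0.3047
Minimum integer c = ⌊0.3047⌋ + 1 = 1
Check: 1·16.64 = 16.64 > 5.07, while 0·16.64 = 0.00 ≤ 5.07

Final: 1 servers


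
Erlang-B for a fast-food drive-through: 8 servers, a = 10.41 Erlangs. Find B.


B(c,a) = (a^c/c!) / Σ_{k=0}^{c} a^k/k!
a^8/8! = 3420.466274
Σ terms (k=0..8): 1.00000 + 10.41000 + 54.18405 + 188.01865 + 489.31855 + 1018.76121 + 1767.55070 + 2628.60040 + 3420.46627 = 9578.309842
B = 3420.466274/9578.309842 = 0.357105

Final: 0.357105


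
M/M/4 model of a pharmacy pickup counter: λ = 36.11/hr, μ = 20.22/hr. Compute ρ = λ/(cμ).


ρ = λ/(cμ) = 36.11/(4·20.22) = 36.11/80.88 = 0.4465

Final: 0.4465


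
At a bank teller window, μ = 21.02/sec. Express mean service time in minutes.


Mean service time = 1/μ = 1/21.02 second = 0.04757 second
In minutes: 0.04757 × 0.0166667 = 0.0007929 min

Final: 0.0007929 min


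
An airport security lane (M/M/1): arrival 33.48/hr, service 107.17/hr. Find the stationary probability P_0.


ρ = 33.48/107.17 = 0.3124
P_n = (1−ρ)·ρ^n = (1 − 0.3124)·0.3124^0 = 0.6876·1.000000 = 0.687599

Final: 0.687599


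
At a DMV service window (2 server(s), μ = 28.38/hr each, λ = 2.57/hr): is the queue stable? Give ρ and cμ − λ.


Total capacity cμ = 2·28.38 = 56.76/hr
ρ = λ/(cμ) = 2.57/56.76 = 0.04528
Stable ⇔ ρ < 1: YES
Spare capacity = cμ − λ = 56.76 − 2.57 = 54.19/hr

Final: ρ = 0.04528; stable; margin = 54.19/hr


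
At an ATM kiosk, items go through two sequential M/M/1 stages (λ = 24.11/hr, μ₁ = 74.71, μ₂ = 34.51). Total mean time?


Each node sees arrival rate λ = 24.11/hr (tandem ⇒ throughput preserved).
W₁ = 1/(μ₁−λ) = 1/(74.71−24.11) = 0.01976 hr
W₂ = 1/(μ₂−λ) = 1/(34.51−24.11) = 0.09615 hr
W_total = W₁ + W₂ = 0.01976 + 0.09615 = 0.11592 hr

Final: 0.11592 hr


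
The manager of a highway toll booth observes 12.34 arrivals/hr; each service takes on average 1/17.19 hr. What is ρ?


ρ = λ/μ = 12.34/17.19 = 0.7179

Final: 0.7179


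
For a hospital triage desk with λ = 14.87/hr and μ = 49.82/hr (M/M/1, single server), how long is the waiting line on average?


ρ = 14.87/49.82 = 0.2985
Lq = ρ²/(1−ρ) = 0.08909/0.7015 = 0.1270

Final: 0.1270


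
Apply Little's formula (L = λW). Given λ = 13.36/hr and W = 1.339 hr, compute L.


L = λW = 13.36·1.339 = 17.8890

Final: 17.8890


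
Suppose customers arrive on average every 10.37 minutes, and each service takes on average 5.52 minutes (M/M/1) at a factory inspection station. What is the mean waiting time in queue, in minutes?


λ = 60/10.37 = 5.7859 /hr
μ = 60/5.52 = 10.8696 /hr
ρ = λ/μ = 5.7859/10.8696 = 0.5323
Wq = ρ/(μ−λ) = 0.5323/(10.8696−5.7859) = 0.10471 hr
In minutes: 0.10471·60 = 6.283 min

Final: 6.283 min


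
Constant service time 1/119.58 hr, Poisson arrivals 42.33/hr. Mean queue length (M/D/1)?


ρ = 42.33/119.58 = 0.3540
M/D/1: Lq = ρ²/(2(1−ρ)) = 0.1253/(2·0.6460) = 0.09699

Final: 0.09699


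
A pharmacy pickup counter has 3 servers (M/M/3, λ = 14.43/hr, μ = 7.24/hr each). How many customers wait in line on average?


a = λ/μ = 1.9931; ρ = a/3 = 0.6644
P₀ = 0.112223
Lq = P₀·a^c·ρ / (c!·(1−ρ)²) = 0.112223·7.91741·0.6644/(6·0.11265)
= 0.87334

Final: 0.87334


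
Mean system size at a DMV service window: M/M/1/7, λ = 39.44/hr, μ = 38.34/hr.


ρ = 39.44/38.34 = 1.0287
L = ρ[1 − (K+1)ρ^K + Kρ^(K+1)] / [(1−ρ)(1−ρ^(K+1))]
Numerator: 1.0287·(1 − 8·1.218972 + 7·1.253945) = 0.026581
Denominator: (-0.02869)·(-0.253945) = 0.007286
L = 0.026581/0.007286 = 3.6484

Final: 3.6484


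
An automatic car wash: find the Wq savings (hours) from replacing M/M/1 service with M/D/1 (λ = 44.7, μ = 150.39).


ρ = 44.7/150.39 = 0.2972
Wq(M/M/1) = ρ/(μ−λ) = 0.2972/105.69 = 0.002812 hr
Wq(M/D/1) = ρ/(2(μ−λ)) = 0.001406 hr
Savings = 0.002812 − 0.001406 = 0.001406 hr

Final: 0.001406 hr


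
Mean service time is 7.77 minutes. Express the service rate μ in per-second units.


μ = 1/(service time) in consistent units.
1 second = 0.0166667 min, so μ = 0.0166667/7.77 = 0.002145 per second

Final: 0.002145 /sec


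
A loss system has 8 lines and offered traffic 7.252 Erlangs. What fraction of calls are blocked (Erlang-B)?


B(c,a) = (a^c/c!) / Σ_{k=0}^{c} a^k/k!
a^8/8! = 189.732548
Σ terms (k=0..8): 1.00000 + 7.25200 + 26.29575 + 63.56560 + 115.24443 + 167.15052 + 202.02926 + 209.30231 + 189.73255 = 981.572423
B = 189.732548/981.572423 = 0.193294

Final: 0.193294


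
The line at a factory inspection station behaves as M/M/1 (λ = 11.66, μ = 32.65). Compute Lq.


ρ = 11.66/32.65 = 0.3571
Lq = ρ²/(1−ρ) = 0.1275/0.6429 = 0.1984

Final: 0.1984


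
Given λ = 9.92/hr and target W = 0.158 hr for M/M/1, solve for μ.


W = 1/(μ−λ) ⇒ μ − λ = 1/W = 1/0.158 = 6.3291
μ = λ + 1/W = 9.92 + 6.3291 = 16.2491 per hr

Final: 16.2491 /hr


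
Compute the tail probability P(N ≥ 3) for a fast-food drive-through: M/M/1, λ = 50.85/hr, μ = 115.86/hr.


ρ = 50.85/115.86 = 0.4389
P(N ≥ n) = ρ^n = 0.4389^3 = 0.084542

Final: 0.084542


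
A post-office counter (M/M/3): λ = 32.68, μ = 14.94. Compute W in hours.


a = 2.1874; ρ = 0.7291; P₀ = 0.083195
Lq = P₀·a^c·ρ/(c!(1−ρ)²) = 1.44230
Wq = Lq/λ = 1.44230/32.68 = 0.04413 hr
W = Wq + 1/μ = 0.04413 + 0.06693 = 0.11107 hr

Final: 0.11107 hr


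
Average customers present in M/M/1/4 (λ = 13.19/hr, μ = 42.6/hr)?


ρ = 13.19/42.6 = 0.3096
L = ρ[1 − (K+1)ρ^K + Kρ^(K+1)] / [(1−ρ)(1−ρ^(K+1))]
Numerator: 0.3096·(1 − 5·0.009191 + 4·0.002846) = 0.298921
Denominator: (0.6904)·(0.997154) = 0.688411
L = 0.298921/0.688411 = 0.4342

Final: 0.4342


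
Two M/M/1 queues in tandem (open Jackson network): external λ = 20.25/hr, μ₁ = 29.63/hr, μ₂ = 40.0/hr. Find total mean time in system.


Each node sees arrival rate λ = 20.25/hr (tandem ⇒ throughput preserved).
W₁ = 1/(μ₁−λ) = 1/(29.63−20.25) = 0.10661 hr
W₂ = 1/(μ₂−λ) = 1/(40.0−20.25) = 0.05063 hr
W_total = W₁ + W₂ = 0.10661 + 0.05063 = 0.15724 hr

Final: 0.15724 hr


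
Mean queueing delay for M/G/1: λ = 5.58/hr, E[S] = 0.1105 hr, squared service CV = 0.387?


ρ = λ·E[S] = 5.58·0.1105 = 0.6166
E[S²] = E[S]²(1+C_s²) = 0.1105²·(1+0.387) = 0.016936
Wq = λ·E[S²]/(2(1−ρ)) = 5.58·0.016936/(2·0.3834) = 0.12324 hr

Final: 0.12324 hr


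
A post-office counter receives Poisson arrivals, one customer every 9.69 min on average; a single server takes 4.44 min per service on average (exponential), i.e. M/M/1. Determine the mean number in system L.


λ = 60/9.69 = 6.1920 /hr
μ = 60/4.44 = 13.5135 /hr
ρ = λ/μ = 6.1920/13.5135 = 0.4582
L = ρ/(1−ρ) = 0.4582/0.5418 = 0.8457

Final: 0.8457


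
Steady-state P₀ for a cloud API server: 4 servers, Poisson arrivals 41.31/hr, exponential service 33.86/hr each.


a = λ/μ = 41.31/33.86 = 1.2200; ρ = a/c = 0.3050
Σ_{k=0}^{3} a^k/k! (terms k=0..3) = 1.00000 + 1.22002 + 0.74423 + 0.30266 = 3.26691
Tail: a^4/(4!(1−ρ)) = 2.21551/(24·0.6950) = 0.13283
P₀ = 1/(3.26691 + 0.13283) = 1/3.39974 = 0.294140

Final: 0.294140


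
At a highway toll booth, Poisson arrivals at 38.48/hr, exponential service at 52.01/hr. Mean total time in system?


W = 1/(μ−λ) = 1/(52.01 − 38.48) = 1/13.53 = 0.07391 hr

Final: 0.07391 hr


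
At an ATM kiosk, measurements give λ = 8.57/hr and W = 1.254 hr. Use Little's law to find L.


L = λW = 8.57·1.254 = 10.7468

Final: 10.7468


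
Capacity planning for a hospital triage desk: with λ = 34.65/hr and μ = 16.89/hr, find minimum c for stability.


Stability requires cμ > λ ⇔ c > λ/μ.
λ/μ = 34.65/16.89 = 2.0515
Minimum integer c = ⌊2.0515⌋ + 1 = 3
Check: 3·16.89 = 50.67 > 34.65, while 2·16.89 = 33.78 ≤ 34.65

Final: 3 servers
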